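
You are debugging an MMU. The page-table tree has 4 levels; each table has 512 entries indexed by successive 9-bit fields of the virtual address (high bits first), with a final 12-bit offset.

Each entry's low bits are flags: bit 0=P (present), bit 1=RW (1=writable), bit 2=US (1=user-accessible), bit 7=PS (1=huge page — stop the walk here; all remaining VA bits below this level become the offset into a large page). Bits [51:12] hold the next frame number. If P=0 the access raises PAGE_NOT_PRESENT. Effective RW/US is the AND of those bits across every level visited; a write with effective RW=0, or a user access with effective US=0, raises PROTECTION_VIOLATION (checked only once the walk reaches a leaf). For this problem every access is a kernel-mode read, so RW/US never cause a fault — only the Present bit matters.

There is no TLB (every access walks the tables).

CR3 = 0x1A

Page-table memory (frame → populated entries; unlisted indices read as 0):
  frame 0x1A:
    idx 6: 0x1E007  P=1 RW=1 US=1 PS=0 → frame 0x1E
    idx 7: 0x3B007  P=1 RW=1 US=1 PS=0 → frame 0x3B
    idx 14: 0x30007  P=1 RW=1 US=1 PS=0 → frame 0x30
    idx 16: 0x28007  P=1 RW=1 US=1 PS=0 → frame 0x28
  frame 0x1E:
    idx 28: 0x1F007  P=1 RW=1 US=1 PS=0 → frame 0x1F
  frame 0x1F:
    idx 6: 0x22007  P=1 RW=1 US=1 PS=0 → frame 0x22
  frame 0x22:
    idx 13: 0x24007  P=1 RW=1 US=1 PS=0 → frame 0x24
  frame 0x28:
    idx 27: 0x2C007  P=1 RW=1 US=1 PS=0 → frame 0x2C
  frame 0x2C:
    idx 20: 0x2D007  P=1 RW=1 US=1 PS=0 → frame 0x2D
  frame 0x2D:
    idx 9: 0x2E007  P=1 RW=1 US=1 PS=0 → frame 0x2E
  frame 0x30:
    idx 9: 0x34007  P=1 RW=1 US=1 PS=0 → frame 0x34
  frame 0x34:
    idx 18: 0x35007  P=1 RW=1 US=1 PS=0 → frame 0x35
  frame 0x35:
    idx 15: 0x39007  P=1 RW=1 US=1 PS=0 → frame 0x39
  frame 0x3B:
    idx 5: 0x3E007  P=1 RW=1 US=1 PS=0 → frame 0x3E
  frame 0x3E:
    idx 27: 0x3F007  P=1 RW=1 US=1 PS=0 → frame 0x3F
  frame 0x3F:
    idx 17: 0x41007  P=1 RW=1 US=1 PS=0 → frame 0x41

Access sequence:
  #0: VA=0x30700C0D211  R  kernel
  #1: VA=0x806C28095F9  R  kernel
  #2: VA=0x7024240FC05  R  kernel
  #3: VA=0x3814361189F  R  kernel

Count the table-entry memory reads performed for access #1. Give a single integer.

Per-access translation:
#0 VA=0x30700C0D211 (r,kernel):
  L0 @0x1A[6] → 0x1E007  P=1,RW=1,US=1,PS=0
  L1 @0x1E[28] → 0x1F007  P=1,RW=1,US=1,PS=0
  L2 @0x1F[6] → 0x22007  P=1,RW=1,US=1,PS=0
  L3 @0x22[13] → 0x24007  P=1,RW=1,US=1,PS=0
  ✓ 0x24211  — 4 lookups
#1 VA=0x806C28095F9 (r,kernel):
  L0 @0x1A[16] → 0x28007  P=1,RW=1,US=1,PS=0
  L1 @0x28[27] → 0x2C007  P=1,RW=1,US=1,PS=0
  L2 @0x2C[20] → 0x2D007  P=1,RW=1,US=1,PS=0
  L3 @0x2D[9] → 0x2E007  P=1,RW=1,US=1,PS=0
  ✓ 0x2E5F9  — 4 lookups
#2 VA=0x7024240FC05 (r,kernel):
  L0 @0x1A[14] → 0x30007  P=1,RW=1,US=1,PS=0
  L1 @0x30[9] → 0x34007  P=1,RW=1,US=1,PS=0
  L2 @0x34[18] → 0x35007  P=1,RW=1,US=1,PS=0
  L3 @0x35[15] → 0x39007  P=1,RW=1,US=1,PS=0
  ✓ 0x39C05  — 4 lookups
#3 VA=0x3814361189F (r,kernel):
  L0 @0x1A[7] → 0x3B007  P=1,RW=1,US=1,PS=0
  L1 @0x3B[5] → 0x3E007  P=1,RW=1,US=1,PS=0
  L2 @0x3E[27] → 0x3F007  P=1,RW=1,US=1,PS=0
  L3 @0x3F[17] → 0x41007  P=1,RW=1,US=1,PS=0
  ✓ 0x4189F  — 4 lookups

Entries read for #1: 4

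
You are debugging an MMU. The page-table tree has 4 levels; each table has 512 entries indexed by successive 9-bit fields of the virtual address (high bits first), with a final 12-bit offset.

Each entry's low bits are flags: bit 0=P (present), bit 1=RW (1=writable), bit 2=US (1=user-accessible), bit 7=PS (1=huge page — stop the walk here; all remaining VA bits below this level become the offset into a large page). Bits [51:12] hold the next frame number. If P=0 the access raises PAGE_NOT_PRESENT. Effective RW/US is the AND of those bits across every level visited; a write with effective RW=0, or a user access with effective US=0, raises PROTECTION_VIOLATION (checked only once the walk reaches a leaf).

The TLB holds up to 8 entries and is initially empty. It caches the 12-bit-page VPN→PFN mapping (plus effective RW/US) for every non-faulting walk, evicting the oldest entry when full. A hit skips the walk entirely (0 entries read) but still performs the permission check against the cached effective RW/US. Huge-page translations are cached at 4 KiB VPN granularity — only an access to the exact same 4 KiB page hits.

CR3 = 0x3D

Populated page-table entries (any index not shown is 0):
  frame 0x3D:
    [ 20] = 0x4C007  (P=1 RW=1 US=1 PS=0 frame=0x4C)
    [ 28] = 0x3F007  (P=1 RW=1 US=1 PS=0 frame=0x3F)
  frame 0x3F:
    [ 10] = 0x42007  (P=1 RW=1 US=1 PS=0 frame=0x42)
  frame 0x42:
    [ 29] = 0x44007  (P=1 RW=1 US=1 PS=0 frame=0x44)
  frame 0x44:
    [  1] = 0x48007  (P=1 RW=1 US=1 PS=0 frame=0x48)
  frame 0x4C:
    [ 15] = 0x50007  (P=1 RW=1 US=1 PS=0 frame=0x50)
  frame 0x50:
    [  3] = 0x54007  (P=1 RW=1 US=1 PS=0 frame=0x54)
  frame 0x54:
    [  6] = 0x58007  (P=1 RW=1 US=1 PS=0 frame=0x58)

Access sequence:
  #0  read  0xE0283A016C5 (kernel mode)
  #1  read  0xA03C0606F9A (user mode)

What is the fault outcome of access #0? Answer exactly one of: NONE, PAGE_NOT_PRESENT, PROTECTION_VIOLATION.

Trace:
#0 VA=0xE0283A016C5 (r,kernel):
  [0] read 0x3D idx=28: raw=0x3F007 flags P=1 W=1 U=1 S=0
  [1] read 0x3F idx=10: raw=0x42007 flags P=1 W=1 U=1 S=0
  [2] read 0x42 idx=29: raw=0x44007 flags P=1 W=1 U=1 S=0
  [3] read 0x44 idx=1: raw=0x48007 flags P=1 W=1 U=1 S=0
  → PA=0x486C5  (4 entries read)
#1 VA=0xA03C0606F9A (r,user):
  [0] read 0x3D idx=20: raw=0x4C007 flags P=1 W=1 U=1 S=0
  [1] read 0x4C idx=15: raw=0x50007 flags P=1 W=1 U=1 S=0
  [2] read 0x50 idx=3: raw=0x54007 flags P=1 W=1 U=1 S=0
  [3] read 0x54 idx=6: raw=0x58007 flags P=1 W=1 U=1 S=0
  → PA=0x58F9A  (4 entries read)

Access #0 fault: NONE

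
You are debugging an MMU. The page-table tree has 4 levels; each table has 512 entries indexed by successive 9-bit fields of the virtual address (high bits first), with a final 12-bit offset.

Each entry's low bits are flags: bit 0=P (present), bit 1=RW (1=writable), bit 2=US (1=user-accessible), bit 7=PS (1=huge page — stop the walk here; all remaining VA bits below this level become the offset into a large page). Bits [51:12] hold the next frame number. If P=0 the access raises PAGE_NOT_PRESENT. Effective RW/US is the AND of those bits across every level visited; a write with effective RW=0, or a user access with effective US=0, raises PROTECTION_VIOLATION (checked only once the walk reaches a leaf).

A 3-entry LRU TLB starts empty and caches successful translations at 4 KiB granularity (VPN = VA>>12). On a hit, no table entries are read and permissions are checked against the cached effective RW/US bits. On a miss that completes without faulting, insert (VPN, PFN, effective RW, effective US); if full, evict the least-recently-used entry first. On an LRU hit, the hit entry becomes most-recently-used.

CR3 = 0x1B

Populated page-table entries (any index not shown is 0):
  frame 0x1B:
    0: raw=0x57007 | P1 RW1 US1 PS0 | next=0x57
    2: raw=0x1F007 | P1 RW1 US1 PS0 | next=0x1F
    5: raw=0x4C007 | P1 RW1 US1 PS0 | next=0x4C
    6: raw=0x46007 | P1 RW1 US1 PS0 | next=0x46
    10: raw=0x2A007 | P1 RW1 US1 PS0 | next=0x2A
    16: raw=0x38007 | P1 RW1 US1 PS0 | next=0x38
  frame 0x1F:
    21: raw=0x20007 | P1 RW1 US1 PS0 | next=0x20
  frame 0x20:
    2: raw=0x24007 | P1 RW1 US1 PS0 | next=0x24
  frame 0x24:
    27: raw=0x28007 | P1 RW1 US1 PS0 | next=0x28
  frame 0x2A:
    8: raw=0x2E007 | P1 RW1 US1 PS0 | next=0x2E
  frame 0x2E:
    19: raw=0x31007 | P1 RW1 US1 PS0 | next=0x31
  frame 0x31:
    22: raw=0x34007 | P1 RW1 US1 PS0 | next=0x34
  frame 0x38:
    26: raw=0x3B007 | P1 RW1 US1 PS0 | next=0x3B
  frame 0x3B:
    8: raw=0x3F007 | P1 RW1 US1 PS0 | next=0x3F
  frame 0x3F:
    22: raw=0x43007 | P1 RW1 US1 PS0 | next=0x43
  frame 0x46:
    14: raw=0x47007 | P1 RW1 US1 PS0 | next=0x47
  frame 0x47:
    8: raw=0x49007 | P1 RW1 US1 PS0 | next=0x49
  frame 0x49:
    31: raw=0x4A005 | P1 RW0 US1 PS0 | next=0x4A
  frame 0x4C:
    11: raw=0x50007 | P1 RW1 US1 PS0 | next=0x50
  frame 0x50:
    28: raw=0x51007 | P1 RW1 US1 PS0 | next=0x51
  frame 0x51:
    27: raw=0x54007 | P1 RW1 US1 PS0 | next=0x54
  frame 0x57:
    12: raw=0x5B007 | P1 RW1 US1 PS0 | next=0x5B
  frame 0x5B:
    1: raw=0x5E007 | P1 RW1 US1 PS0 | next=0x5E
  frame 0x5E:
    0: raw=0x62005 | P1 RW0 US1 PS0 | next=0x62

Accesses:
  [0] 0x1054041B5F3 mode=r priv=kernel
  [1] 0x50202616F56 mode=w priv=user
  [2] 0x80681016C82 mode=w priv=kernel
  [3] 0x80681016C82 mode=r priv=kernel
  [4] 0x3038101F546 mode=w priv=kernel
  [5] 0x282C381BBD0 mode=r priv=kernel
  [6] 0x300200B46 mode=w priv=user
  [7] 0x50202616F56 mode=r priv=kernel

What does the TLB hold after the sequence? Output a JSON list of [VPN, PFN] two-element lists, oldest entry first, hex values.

Walk each access:
#0 VA=0x1054041B5F3 (r,kernel):
  L0 @0x1B[2] → 0x1F007  P=1,RW=1,US=1,PS=0
  L1 @0x1F[21] → 0x20007  P=1,RW=1,US=1,PS=0
  L2 @0x20[2] → 0x24007  P=1,RW=1,US=1,PS=0
  L3 @0x24[27] → 0x28007  P=1,RW=1,US=1,PS=0
  ✓ 0x285F3  — 4 lookups
#1 VA=0x50202616F56 (w,user):
  L0 @0x1B[10] → 0x2A007  P=1,RW=1,US=1,PS=0
  L1 @0x2A[8] → 0x2E007  P=1,RW=1,US=1,PS=0
  L2 @0x2E[19] → 0x31007  P=1,RW=1,US=1,PS=0
  L3 @0x31[22] → 0x34007  P=1,RW=1,US=1,PS=0
  ✓ 0x34F56  — 4 lookups
#2 VA=0x80681016C82 (w,kernel):
  L0 @0x1B[16] → 0x38007  P=1,RW=1,US=1,PS=0
  L1 @0x38[26] → 0x3B007  P=1,RW=1,US=1,PS=0
  L2 @0x3B[8] → 0x3F007  P=1,RW=1,US=1,PS=0
  L3 @0x3F[22] → 0x43007  P=1,RW=1,US=1,PS=0
  ✓ 0x43C82  — 4 lookups
#3 VA=0x80681016C82 (r,kernel):
  TLB hit vpn=0x80681016 → PA=0x43C82
#4 VA=0x3038101F546 (w,kernel):
  L0 @0x1B[6] → 0x46007  P=1,RW=1,US=1,PS=0
  L1 @0x46[14] → 0x47007  P=1,RW=1,US=1,PS=0
  L2 @0x47[8] → 0x49007  P=1,RW=1,US=1,PS=0
  L3 @0x49[31] → 0x4A005  P=1,RW=0,US=1,PS=0
  → PROTECTION_VIOLATION  (4 entries read)
#5 VA=0x282C381BBD0 (r,kernel):
  L0 @0x1B[5] → 0x4C007  P=1,RW=1,US=1,PS=0
  L1 @0x4C[11] → 0x50007  P=1,RW=1,US=1,PS=0
  L2 @0x50[28] → 0x51007  P=1,RW=1,US=1,PS=0
  L3 @0x51[27] → 0x54007  P=1,RW=1,US=1,PS=0
  ✓ 0x54BD0  — 4 lookups
#6 VA=0x300200B46 (w,user):
  L0 @0x1B[0] → 0x57007  P=1,RW=1,US=1,PS=0
  L1 @0x57[12] → 0x5B007  P=1,RW=1,US=1,PS=0
  L2 @0x5B[1] → 0x5E007  P=1,RW=1,US=1,PS=0
  L3 @0x5E[0] → 0x62005  P=1,RW=0,US=1,PS=0
  → PROTECTION_VIOLATION  (4 entries read)
#7 VA=0x50202616F56 (r,kernel):
  TLB hit vpn=0x50202616 → PA=0x34F56

TLB: [["0x80681016", "0x43"], ["0x282C381B", "0x54"], ["0x50202616", "0x34"]]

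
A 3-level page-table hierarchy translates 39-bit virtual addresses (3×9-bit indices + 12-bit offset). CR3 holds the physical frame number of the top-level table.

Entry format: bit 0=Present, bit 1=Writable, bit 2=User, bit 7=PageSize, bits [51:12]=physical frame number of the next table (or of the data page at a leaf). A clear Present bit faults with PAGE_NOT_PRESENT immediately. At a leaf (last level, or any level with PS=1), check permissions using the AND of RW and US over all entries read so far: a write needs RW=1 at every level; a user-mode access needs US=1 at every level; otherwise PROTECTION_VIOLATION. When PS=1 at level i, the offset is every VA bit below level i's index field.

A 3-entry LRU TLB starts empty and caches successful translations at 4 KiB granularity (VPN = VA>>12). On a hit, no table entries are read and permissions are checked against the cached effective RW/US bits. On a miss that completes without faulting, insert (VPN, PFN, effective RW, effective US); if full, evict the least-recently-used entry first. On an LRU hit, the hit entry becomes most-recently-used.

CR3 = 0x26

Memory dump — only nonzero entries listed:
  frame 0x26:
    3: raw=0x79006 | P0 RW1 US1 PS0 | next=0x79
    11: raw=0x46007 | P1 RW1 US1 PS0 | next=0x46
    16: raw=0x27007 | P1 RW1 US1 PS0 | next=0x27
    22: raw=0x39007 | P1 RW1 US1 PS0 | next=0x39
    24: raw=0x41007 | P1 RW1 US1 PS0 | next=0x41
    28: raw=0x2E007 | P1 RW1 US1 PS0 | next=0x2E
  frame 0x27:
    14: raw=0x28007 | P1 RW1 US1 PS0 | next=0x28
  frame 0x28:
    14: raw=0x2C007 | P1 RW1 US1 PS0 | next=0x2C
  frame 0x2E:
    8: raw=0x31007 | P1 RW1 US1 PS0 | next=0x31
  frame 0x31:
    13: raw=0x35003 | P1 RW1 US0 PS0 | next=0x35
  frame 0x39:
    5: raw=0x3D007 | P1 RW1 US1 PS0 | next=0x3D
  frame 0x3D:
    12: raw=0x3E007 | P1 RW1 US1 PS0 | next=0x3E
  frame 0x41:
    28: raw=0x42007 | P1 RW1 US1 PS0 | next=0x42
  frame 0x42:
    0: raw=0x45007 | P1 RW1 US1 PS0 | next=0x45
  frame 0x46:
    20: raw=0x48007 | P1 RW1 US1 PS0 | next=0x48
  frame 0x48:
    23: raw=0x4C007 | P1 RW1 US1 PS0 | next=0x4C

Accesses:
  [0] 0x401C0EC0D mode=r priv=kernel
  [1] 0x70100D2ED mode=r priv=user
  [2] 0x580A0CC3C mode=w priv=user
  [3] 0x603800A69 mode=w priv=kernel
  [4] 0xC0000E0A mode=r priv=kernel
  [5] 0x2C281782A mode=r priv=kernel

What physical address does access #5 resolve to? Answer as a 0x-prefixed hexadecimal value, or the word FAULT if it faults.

Walk each access:
#0 VA=0x401C0EC0D (r,kernel):
  lvl0: tbl 0x26, slot 16 ⇒ 0x27007 (P1/RW1/US1/PS0)
  lvl1: tbl 0x27, slot 14 ⇒ 0x28007 (P1/RW1/US1/PS0)
  lvl2: tbl 0x28, slot 14 ⇒ 0x2C007 (P1/RW1/US1/PS0)
  → PA=0x2CC0D  (3 entries read)
#1 VA=0x70100D2ED (r,user):
  lvl0: tbl 0x26, slot 28 ⇒ 0x2E007 (P1/RW1/US1/PS0)
  lvl1: tbl 0x2E, slot 8 ⇒ 0x31007 (P1/RW1/US1/PS0)
  lvl2: tbl 0x31, slot 13 ⇒ 0x35003 (P1/RW1/US0/PS0)
  ✗ PROTECTION_VIOLATION  [3 reads]
#2 VA=0x580A0CC3C (w,user):
  lvl0: tbl 0x26, slot 22 ⇒ 0x39007 (P1/RW1/US1/PS0)
  lvl1: tbl 0x39, slot 5 ⇒ 0x3D007 (P1/RW1/US1/PS0)
  lvl2: tbl 0x3D, slot 12 ⇒ 0x3E007 (P1/RW1/US1/PS0)
  → PA=0x3EC3C  (3 entries read)
#3 VA=0x603800A69 (w,kernel):
  lvl0: tbl 0x26, slot 24 ⇒ 0x41007 (P1/RW1/US1/PS0)
  lvl1: tbl 0x41, slot 28 ⇒ 0x42007 (P1/RW1/US1/PS0)
  lvl2: tbl 0x42, slot 0 ⇒ 0x45007 (P1/RW1/US1/PS0)
  → PA=0x45A69  (3 entries read)
#4 VA=0xC0000E0A (r,kernel):
  lvl0: tbl 0x26, slot 3 ⇒ 0x79006 (P0/RW1/US1/PS0)
  ✗ PAGE_NOT_PRESENT  [1 reads]
#5 VA=0x2C281782A (r,kernel):
  lvl0: tbl 0x26, slot 11 ⇒ 0x46007 (P1/RW1/US1/PS0)
  lvl1: tbl 0x46, slot 20 ⇒ 0x48007 (P1/RW1/US1/PS0)
  lvl2: tbl 0x48, slot 23 ⇒ 0x4C007 (P1/RW1/US1/PS0)
  → PA=0x4C82A  (3 entries read)

Access #5 PA: 0x4C82A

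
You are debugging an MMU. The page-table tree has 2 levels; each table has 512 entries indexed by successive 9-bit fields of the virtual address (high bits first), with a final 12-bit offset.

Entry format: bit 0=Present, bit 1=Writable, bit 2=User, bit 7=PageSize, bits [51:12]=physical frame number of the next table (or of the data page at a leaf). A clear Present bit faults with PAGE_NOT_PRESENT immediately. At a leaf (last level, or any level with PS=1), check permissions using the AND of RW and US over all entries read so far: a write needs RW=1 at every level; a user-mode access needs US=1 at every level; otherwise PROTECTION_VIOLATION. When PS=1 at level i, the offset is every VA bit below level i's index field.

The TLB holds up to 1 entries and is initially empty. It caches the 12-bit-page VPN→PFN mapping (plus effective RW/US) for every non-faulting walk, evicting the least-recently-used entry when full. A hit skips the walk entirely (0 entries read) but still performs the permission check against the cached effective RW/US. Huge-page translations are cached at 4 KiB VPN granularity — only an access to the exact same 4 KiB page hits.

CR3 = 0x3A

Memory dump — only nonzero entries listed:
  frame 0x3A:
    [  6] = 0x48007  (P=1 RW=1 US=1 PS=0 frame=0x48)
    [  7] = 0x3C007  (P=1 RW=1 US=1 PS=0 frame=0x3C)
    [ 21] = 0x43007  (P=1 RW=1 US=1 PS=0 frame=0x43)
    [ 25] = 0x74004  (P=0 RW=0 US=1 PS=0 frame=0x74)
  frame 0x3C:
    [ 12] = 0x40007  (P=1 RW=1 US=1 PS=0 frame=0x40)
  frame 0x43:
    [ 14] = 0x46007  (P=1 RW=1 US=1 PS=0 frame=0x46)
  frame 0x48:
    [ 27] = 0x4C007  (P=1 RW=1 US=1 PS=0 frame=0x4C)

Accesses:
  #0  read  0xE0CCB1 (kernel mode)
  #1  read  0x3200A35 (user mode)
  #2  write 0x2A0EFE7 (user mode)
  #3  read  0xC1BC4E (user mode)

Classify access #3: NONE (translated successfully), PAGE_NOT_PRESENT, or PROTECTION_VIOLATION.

Trace:
#0 VA=0xE0CCB1 (r,kernel):
  lvl0: tbl 0x3A, slot 7 ⇒ 0x3C007 (P1/RW1/US1/PS0)
  lvl1: tbl 0x3C, slot 12 ⇒ 0x40007 (P1/RW1/US1/PS0)
  ✓ 0x40CB1  — 2 lookups
#1 VA=0x3200A35 (r,user):
  lvl0: tbl 0x3A, slot 25 ⇒ 0x74004 (P0/RW0/US1/PS0)
  ✗ PAGE_NOT_PRESENT  [1 reads]
#2 VA=0x2A0EFE7 (w,user):
  lvl0: tbl 0x3A, slot 21 ⇒ 0x43007 (P1/RW1/US1/PS0)
  lvl1: tbl 0x43, slot 14 ⇒ 0x46007 (P1/RW1/US1/PS0)
  ✓ 0x46FE7  — 2 lookups
#3 VA=0xC1BC4E (r,user):
  lvl0: tbl 0x3A, slot 6 ⇒ 0x48007 (P1/RW1/US1/PS0)
  lvl1: tbl 0x48, slot 27 ⇒ 0x4C007 (P1/RW1/US1/PS0)
  ✓ 0x4CC4E  — 2 lookups

Access #3 fault: NONE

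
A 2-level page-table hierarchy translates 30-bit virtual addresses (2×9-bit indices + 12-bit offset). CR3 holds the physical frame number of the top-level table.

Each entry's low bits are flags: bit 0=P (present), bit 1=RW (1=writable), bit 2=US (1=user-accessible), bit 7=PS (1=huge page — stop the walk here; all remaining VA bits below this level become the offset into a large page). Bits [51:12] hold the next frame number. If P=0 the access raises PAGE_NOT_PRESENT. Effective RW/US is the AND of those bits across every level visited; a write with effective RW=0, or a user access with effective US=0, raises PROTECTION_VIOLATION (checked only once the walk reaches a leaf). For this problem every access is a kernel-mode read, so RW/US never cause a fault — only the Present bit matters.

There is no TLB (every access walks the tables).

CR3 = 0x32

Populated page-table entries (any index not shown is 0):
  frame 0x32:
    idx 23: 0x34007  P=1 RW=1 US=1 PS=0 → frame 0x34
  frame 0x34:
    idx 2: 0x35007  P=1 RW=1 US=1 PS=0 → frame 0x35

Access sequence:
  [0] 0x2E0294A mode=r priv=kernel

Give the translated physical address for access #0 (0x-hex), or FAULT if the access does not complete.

Per-access translation:
#0 VA=0x2E0294A (r,kernel):
  L0 @0x32[23] → 0x34007  P=1,RW=1,US=1,PS=0
  L1 @0x34[2] → 0x35007  P=1,RW=1,US=1,PS=0
  ⇒ phys 0x3594A  [2 reads]

Access #0 PA: 0x3594A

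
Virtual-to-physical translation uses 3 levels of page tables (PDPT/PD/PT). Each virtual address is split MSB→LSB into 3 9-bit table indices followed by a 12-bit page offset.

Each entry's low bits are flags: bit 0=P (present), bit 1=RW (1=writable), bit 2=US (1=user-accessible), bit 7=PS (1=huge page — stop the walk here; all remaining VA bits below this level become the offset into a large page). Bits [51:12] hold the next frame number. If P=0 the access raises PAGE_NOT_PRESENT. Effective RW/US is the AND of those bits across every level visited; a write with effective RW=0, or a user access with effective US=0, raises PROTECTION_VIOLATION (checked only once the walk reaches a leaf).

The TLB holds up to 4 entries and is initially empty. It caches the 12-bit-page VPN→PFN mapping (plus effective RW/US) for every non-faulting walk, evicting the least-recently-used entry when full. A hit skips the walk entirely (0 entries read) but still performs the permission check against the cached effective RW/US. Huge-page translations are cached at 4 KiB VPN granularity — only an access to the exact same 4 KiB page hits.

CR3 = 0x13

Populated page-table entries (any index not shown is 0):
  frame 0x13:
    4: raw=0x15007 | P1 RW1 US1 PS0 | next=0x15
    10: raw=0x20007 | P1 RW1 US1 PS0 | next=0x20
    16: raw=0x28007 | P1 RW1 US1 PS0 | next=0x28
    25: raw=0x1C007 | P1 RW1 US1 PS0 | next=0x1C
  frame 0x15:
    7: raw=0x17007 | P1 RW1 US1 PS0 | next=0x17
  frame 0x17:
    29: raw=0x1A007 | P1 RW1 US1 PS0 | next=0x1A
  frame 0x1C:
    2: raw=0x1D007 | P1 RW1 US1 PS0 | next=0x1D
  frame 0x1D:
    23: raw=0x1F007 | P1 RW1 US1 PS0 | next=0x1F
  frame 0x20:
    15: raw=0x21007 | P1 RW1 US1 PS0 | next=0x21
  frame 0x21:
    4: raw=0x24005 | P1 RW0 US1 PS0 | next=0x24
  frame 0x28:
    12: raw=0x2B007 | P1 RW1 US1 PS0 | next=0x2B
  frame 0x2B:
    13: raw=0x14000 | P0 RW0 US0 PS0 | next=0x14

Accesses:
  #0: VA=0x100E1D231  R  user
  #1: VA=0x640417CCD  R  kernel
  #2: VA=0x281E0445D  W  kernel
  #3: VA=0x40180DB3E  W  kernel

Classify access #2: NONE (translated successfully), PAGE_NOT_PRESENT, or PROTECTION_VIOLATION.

Trace:
#0 VA=0x100E1D231 (r,user):
  [0] read 0x13 idx=4: raw=0x15007 flags P=1 W=1 U=1 S=0
  [1] read 0x15 idx=7: raw=0x17007 flags P=1 W=1 U=1 S=0
  [2] read 0x17 idx=29: raw=0x1A007 flags P=1 W=1 U=1 S=0
  → PA=0x1A231  (3 entries read)
#1 VA=0x640417CCD (r,kernel):
  [0] read 0x13 idx=25: raw=0x1C007 flags P=1 W=1 U=1 S=0
  [1] read 0x1C idx=2: raw=0x1D007 flags P=1 W=1 U=1 S=0
  [2] read 0x1D idx=23: raw=0x1F007 flags P=1 W=1 U=1 S=0
  → PA=0x1FCCD  (3 entries read)
#2 VA=0x281E0445D (w,kernel):
  [0] read 0x13 idx=10: raw=0x20007 flags P=1 W=1 U=1 S=0
  [1] read 0x20 idx=15: raw=0x21007 flags P=1 W=1 U=1 S=0
  [2] read 0x21 idx=4: raw=0x24005 flags P=1 W=0 U=1 S=0
  → PROTECTION_VIOLATION  (3 entries read)
#3 VA=0x40180DB3E (w,kernel):
  [0] read 0x13 idx=16: raw=0x28007 flags P=1 W=1 U=1 S=0
  [1] read 0x28 idx=12: raw=0x2B007 flags P=1 W=1 U=1 S=0
  [2] read 0x2B idx=13: raw=0x14000 flags P=0 W=0 U=0 S=0
  → PAGE_NOT_PRESENT  (3 entries read)

Access #2 fault: PROTECTION_VIOLATION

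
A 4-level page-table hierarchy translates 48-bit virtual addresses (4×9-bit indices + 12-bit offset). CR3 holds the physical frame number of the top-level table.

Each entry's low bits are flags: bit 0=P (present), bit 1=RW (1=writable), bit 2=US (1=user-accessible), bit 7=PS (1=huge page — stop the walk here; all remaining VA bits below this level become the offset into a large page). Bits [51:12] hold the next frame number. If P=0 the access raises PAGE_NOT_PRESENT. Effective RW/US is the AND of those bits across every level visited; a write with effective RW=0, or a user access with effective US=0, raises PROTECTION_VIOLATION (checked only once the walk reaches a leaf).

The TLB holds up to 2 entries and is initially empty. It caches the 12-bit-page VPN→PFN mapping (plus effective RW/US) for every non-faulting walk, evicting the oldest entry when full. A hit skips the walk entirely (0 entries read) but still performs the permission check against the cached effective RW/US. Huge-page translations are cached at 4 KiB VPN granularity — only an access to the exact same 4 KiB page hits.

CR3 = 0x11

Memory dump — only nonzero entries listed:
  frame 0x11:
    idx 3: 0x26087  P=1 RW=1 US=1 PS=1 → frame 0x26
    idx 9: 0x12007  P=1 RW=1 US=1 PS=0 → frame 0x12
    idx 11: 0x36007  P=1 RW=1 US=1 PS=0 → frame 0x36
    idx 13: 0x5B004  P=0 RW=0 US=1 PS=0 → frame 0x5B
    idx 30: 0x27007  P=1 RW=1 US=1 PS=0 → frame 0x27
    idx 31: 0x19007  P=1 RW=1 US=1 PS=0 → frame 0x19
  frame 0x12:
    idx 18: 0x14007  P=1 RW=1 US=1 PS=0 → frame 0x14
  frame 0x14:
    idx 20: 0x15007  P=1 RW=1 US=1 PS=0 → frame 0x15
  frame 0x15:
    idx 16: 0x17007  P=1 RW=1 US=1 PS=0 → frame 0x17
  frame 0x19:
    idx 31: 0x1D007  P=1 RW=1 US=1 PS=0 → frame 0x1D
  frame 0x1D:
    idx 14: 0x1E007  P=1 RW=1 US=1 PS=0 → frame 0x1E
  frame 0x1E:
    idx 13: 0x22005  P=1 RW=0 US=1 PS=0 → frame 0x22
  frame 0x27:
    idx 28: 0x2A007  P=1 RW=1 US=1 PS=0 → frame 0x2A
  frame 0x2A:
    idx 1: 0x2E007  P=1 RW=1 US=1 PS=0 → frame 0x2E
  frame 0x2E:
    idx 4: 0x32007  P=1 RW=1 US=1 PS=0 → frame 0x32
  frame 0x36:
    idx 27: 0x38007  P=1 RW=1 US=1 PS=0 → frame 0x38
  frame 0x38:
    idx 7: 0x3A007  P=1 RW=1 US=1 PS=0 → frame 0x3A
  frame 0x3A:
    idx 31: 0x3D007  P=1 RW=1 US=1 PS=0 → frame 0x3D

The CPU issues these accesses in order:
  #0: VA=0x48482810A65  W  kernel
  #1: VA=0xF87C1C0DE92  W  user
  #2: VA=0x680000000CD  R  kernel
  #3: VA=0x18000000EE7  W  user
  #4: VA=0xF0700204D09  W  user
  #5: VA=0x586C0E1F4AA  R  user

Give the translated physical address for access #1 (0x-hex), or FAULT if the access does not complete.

Per-access translation:
#0 VA=0x48482810A65 (w,kernel):
  L0 @0x11[9] → 0x12007  P=1,RW=1,US=1,PS=0
  L1 @0x12[18] → 0x14007  P=1,RW=1,US=1,PS=0
  L2 @0x14[20] → 0x15007  P=1,RW=1,US=1,PS=0
  L3 @0x15[16] → 0x17007  P=1,RW=1,US=1,PS=0
  → PA=0x17A65  (4 entries read)
#1 VA=0xF87C1C0DE92 (w,user):
  L0 @0x11[31] → 0x19007  P=1,RW=1,US=1,PS=0
  L1 @0x19[31] → 0x1D007  P=1,RW=1,US=1,PS=0
  L2 @0x1D[14] → 0x1E007  P=1,RW=1,US=1,PS=0
  L3 @0x1E[13] → 0x22005  P=1,RW=0,US=1,PS=0
  ✗ PROTECTION_VIOLATION  [4 reads]
#2 VA=0x680000000CD (r,kernel):
  L0 @0x11[13] → 0x5B004  P=0,RW=0,US=1,PS=0
  ✗ PAGE_NOT_PRESENT  [1 reads]
#3 VA=0x18000000EE7 (w,user):
  L0 @0x11[3] → 0x26087  P=1,RW=1,US=1,PS=1
  → PA=0x26EE7 (huge @L0)  (1 entries read)
#4 VA=0xF0700204D09 (w,user):
  L0 @0x11[30] → 0x27007  P=1,RW=1,US=1,PS=0
  L1 @0x27[28] → 0x2A007  P=1,RW=1,US=1,PS=0
  L2 @0x2A[1] → 0x2E007  P=1,RW=1,US=1,PS=0
  L3 @0x2E[4] → 0x32007  P=1,RW=1,US=1,PS=0
  → PA=0x32D09  (4 entries read)
#5 VA=0x586C0E1F4AA (r,user):
  L0 @0x11[11] → 0x36007  P=1,RW=1,US=1,PS=0
  L1 @0x36[27] → 0x38007  P=1,RW=1,US=1,PS=0
  L2 @0x38[7] → 0x3A007  P=1,RW=1,US=1,PS=0
  L3 @0x3A[31] → 0x3D007  P=1,RW=1,US=1,PS=0
  → PA=0x3D4AA  (4 entries read)

Access #1 PA: FAULT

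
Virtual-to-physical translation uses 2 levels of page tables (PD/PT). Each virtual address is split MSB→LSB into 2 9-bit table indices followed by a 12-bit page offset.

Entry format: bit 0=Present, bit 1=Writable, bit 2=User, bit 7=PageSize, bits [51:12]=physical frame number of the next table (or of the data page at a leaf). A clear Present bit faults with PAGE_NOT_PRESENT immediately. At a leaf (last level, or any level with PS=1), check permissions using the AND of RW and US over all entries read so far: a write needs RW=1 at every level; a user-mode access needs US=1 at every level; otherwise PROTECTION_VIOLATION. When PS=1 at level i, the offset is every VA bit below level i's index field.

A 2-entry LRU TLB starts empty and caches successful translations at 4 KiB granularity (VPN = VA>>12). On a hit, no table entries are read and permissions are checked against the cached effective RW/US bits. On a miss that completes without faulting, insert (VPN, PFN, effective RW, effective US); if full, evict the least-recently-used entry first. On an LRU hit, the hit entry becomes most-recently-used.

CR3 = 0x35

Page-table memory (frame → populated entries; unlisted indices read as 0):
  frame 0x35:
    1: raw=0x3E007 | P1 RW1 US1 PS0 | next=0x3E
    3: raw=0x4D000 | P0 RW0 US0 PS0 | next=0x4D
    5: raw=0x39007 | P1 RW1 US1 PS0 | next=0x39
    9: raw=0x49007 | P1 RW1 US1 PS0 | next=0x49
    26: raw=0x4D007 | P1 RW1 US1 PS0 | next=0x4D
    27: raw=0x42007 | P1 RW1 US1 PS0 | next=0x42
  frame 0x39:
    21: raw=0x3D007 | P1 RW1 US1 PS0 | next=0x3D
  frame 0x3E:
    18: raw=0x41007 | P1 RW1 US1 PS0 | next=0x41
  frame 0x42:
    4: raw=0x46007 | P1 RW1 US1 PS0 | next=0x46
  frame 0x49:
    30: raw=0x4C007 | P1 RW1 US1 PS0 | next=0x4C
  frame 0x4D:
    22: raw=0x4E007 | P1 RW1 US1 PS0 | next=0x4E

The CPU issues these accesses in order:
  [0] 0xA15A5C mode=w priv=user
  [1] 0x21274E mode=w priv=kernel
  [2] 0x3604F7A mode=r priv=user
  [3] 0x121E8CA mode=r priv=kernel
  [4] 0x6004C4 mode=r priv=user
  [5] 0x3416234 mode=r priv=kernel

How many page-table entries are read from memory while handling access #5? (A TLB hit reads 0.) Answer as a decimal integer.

Walk each access:
#0 VA=0xA15A5C (w,user):
  [0] read 0x35 idx=5: raw=0x39007 flags P=1 W=1 U=1 S=0
  [1] read 0x39 idx=21: raw=0x3D007 flags P=1 W=1 U=1 S=0
  → PA=0x3DA5C  (2 entries read)
#1 VA=0x21274E (w,kernel):
  [0] read 0x35 idx=1: raw=0x3E007 flags P=1 W=1 U=1 S=0
  [1] read 0x3E idx=18: raw=0x41007 flags P=1 W=1 U=1 S=0
  → PA=0x4174E  (2 entries read)
#2 VA=0x3604F7A (r,user):
  [0] read 0x35 idx=27: raw=0x42007 flags P=1 W=1 U=1 S=0
  [1] read 0x42 idx=4: raw=0x46007 flags P=1 W=1 U=1 S=0
  → PA=0x46F7A  (2 entries read)
#3 VA=0x121E8CA (r,kernel):
  [0] read 0x35 idx=9: raw=0x49007 flags P=1 W=1 U=1 S=0
  [1] read 0x49 idx=30: raw=0x4C007 flags P=1 W=1 U=1 S=0
  → PA=0x4C8CA  (2 entries read)
#4 VA=0x6004C4 (r,user):
  [0] read 0x35 idx=3: raw=0x4D000 flags P=0 W=0 U=0 S=0
  ✗ PAGE_NOT_PRESENT  [1 reads]
#5 VA=0x3416234 (r,kernel):
  [0] read 0x35 idx=26: raw=0x4D007 flags P=1 W=1 U=1 S=0
  [1] read 0x4D idx=22: raw=0x4E007 flags P=1 W=1 U=1 S=0
  → PA=0x4E234  (2 entries read)

Entries read for #5: 2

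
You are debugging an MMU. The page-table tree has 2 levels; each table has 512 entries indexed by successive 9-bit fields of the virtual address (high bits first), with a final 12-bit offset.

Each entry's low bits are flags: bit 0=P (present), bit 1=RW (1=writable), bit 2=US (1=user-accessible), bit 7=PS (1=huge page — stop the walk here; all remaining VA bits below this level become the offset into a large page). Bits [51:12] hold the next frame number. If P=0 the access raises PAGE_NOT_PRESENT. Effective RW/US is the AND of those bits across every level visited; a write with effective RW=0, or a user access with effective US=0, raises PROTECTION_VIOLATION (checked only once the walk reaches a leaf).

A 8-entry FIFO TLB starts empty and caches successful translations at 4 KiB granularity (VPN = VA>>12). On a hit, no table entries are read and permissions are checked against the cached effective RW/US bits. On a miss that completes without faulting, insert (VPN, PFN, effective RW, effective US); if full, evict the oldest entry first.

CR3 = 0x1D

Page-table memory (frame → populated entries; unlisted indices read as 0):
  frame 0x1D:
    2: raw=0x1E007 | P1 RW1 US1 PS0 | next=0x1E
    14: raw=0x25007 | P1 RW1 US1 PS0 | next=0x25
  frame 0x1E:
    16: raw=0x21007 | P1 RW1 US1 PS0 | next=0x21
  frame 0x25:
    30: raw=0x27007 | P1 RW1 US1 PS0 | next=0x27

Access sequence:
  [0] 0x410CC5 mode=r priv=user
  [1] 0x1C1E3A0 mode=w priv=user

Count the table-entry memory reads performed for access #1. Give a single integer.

Trace:
#0 VA=0x410CC5 (r,user):
  L0 @0x1D[2] → 0x1E007  P=1,RW=1,US=1,PS=0
  L1 @0x1E[16] → 0x21007  P=1,RW=1,US=1,PS=0
  ✓ 0x21CC5  — 2 lookups
#1 VA=0x1C1E3A0 (w,user):
  L0 @0x1D[14] → 0x25007  P=1,RW=1,US=1,PS=0
  L1 @0x25[30] → 0x27007  P=1,RW=1,US=1,PS=0
  ✓ 0x273A0  — 2 lookups

Entries read for #1: 2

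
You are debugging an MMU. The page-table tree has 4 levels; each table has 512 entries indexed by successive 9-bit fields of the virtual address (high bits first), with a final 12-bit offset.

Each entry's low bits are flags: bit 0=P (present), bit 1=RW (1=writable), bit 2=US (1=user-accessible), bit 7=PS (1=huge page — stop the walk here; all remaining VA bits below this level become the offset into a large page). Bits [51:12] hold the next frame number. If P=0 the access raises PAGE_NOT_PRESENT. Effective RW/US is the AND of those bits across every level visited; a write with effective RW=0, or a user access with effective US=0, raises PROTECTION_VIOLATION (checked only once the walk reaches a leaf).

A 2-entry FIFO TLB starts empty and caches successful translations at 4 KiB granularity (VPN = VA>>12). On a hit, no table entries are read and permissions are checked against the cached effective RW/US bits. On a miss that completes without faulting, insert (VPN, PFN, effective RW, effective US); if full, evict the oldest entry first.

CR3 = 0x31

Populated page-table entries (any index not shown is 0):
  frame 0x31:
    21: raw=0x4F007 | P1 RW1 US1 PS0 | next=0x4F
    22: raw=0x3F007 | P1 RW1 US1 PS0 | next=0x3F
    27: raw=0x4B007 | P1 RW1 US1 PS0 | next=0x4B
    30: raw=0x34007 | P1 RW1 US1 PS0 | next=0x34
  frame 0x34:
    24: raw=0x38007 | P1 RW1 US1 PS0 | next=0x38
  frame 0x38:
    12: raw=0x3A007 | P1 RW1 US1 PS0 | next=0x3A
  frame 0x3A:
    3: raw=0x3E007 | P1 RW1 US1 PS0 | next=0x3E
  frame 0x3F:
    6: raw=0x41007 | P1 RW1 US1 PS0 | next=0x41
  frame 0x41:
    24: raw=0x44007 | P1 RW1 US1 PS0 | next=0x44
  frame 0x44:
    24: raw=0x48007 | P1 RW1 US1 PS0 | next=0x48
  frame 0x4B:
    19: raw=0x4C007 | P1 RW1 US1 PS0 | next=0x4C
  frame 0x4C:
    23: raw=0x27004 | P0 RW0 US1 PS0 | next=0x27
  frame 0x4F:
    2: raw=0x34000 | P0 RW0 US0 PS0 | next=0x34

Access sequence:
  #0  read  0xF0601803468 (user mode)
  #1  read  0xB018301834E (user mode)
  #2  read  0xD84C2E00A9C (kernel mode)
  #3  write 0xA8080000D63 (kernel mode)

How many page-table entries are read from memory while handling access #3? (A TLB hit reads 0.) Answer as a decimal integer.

Trace:
#0 VA=0xF0601803468 (r,user):
  L0 @0x31[30] → 0x34007  P=1,RW=1,US=1,PS=0
  L1 @0x34[24] → 0x38007  P=1,RW=1,US=1,PS=0
  L2 @0x38[12] → 0x3A007  P=1,RW=1,US=1,PS=0
  L3 @0x3A[3] → 0x3E007  P=1,RW=1,US=1,PS=0
  ⇒ phys 0x3E468  [4 reads]
#1 VA=0xB018301834E (r,user):
  L0 @0x31[22] → 0x3F007  P=1,RW=1,US=1,PS=0
  L1 @0x3F[6] → 0x41007  P=1,RW=1,US=1,PS=0
  L2 @0x41[24] → 0x44007  P=1,RW=1,US=1,PS=0
  L3 @0x44[24] → 0x48007  P=1,RW=1,US=1,PS=0
  ⇒ phys 0x4834E  [4 reads]
#2 VA=0xD84C2E00A9C (r,kernel):
  L0 @0x31[27] → 0x4B007  P=1,RW=1,US=1,PS=0
  L1 @0x4B[19] → 0x4C007  P=1,RW=1,US=1,PS=0
  L2 @0x4C[23] → 0x27004  P=0,RW=0,US=1,PS=0
  ⇒ fault: PAGE_NOT_PRESENT  — 3 lookups
#3 VA=0xA8080000D63 (w,kernel):
  L0 @0x31[21] → 0x4F007  P=1,RW=1,US=1,PS=0
  L1 @0x4F[2] → 0x34000  P=0,RW=0,US=0,PS=0
  ⇒ fault: PAGE_NOT_PRESENT  — 2 lookups

Entries read for #3: 2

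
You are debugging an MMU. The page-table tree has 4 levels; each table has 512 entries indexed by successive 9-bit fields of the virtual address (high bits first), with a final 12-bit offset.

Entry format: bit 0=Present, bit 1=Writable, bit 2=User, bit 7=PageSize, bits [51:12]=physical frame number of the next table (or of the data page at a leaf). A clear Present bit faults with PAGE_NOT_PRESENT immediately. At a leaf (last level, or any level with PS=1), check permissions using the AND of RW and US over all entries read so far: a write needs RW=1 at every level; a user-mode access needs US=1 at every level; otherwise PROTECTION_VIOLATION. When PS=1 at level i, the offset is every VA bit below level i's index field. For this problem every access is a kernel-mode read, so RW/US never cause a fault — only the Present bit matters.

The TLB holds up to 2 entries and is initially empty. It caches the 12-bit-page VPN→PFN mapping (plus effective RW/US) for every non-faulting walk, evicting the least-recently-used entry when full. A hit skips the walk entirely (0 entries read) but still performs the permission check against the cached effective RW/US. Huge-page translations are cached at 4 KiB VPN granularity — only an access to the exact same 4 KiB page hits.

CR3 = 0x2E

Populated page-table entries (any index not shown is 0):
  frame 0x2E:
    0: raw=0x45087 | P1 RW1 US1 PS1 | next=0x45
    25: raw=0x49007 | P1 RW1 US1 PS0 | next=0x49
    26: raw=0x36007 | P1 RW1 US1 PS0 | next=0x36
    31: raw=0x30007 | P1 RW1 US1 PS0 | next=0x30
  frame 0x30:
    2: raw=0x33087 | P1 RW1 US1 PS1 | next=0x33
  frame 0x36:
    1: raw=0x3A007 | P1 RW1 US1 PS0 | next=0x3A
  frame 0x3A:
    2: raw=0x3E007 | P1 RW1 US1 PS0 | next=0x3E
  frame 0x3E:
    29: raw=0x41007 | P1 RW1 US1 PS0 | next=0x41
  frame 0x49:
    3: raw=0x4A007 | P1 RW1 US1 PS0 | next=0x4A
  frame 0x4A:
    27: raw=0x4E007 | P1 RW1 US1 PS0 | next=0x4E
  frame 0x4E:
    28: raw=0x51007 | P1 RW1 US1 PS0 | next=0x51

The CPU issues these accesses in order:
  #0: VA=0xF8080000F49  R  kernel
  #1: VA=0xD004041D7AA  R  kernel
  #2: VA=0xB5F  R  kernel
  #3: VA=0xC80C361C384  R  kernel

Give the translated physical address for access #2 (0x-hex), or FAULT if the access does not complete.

Walk each access:
#0 VA=0xF8080000F49 (r,kernel):
  L0: frame=0x2E idx=31 entry=0x30007 [P=1 RW=1 US=1 PS=0]
  L1: frame=0x30 idx=2 entry=0x33087 [P=1 RW=1 US=1 PS=1]
  → PA=0x33F49 (huge @L1)  (2 entries read)
#1 VA=0xD004041D7AA (r,kernel):
  L0: frame=0x2E idx=26 entry=0x36007 [P=1 RW=1 US=1 PS=0]
  L1: frame=0x36 idx=1 entry=0x3A007 [P=1 RW=1 US=1 PS=0]
  L2: frame=0x3A idx=2 entry=0x3E007 [P=1 RW=1 US=1 PS=0]
  L3: frame=0x3E idx=29 entry=0x41007 [P=1 RW=1 US=1 PS=0]
  → PA=0x417AA  (4 entries read)
#2 VA=0xB5F (r,kernel):
  L0: frame=0x2E idx=0 entry=0x45087 [P=1 RW=1 US=1 PS=1]
  → PA=0x45B5F (huge @L0)  (1 entries read)
#3 VA=0xC80C361C384 (r,kernel):
  L0: frame=0x2E idx=25 entry=0x49007 [P=1 RW=1 US=1 PS=0]
  L1: frame=0x49 idx=3 entry=0x4A007 [P=1 RW=1 US=1 PS=0]
  L2: frame=0x4A idx=27 entry=0x4E007 [P=1 RW=1 US=1 PS=0]
  L3: frame=0x4E idx=28 entry=0x51007 [P=1 RW=1 US=1 PS=0]
  → PA=0x51384  (4 entries read)

Access #2 PA: 0x45B5F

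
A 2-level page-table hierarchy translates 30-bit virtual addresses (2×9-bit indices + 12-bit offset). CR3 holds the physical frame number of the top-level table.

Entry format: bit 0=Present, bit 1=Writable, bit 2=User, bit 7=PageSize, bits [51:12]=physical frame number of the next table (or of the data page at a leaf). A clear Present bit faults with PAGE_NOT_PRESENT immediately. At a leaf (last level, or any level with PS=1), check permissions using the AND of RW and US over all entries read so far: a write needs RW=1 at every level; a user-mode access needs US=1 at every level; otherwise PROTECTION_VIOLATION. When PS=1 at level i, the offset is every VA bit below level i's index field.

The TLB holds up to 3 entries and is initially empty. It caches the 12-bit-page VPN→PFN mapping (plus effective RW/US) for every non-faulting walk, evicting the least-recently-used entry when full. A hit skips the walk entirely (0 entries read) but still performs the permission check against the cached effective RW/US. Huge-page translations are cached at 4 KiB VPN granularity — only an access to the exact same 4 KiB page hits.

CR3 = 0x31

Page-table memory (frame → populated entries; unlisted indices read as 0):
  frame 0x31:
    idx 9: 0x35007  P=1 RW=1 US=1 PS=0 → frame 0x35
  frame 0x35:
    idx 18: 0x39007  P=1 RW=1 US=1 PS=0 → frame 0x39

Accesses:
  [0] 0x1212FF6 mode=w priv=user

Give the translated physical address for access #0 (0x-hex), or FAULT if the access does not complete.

Trace:
#0 VA=0x1212FF6 (w,user):
  [0] read 0x31 idx=9: raw=0x35007 flags P=1 W=1 U=1 S=0
  [1] read 0x35 idx=18: raw=0x39007 flags P=1 W=1 U=1 S=0
  ✓ 0x39FF6  — 2 lookups

Access #0 PA: 0x39FF6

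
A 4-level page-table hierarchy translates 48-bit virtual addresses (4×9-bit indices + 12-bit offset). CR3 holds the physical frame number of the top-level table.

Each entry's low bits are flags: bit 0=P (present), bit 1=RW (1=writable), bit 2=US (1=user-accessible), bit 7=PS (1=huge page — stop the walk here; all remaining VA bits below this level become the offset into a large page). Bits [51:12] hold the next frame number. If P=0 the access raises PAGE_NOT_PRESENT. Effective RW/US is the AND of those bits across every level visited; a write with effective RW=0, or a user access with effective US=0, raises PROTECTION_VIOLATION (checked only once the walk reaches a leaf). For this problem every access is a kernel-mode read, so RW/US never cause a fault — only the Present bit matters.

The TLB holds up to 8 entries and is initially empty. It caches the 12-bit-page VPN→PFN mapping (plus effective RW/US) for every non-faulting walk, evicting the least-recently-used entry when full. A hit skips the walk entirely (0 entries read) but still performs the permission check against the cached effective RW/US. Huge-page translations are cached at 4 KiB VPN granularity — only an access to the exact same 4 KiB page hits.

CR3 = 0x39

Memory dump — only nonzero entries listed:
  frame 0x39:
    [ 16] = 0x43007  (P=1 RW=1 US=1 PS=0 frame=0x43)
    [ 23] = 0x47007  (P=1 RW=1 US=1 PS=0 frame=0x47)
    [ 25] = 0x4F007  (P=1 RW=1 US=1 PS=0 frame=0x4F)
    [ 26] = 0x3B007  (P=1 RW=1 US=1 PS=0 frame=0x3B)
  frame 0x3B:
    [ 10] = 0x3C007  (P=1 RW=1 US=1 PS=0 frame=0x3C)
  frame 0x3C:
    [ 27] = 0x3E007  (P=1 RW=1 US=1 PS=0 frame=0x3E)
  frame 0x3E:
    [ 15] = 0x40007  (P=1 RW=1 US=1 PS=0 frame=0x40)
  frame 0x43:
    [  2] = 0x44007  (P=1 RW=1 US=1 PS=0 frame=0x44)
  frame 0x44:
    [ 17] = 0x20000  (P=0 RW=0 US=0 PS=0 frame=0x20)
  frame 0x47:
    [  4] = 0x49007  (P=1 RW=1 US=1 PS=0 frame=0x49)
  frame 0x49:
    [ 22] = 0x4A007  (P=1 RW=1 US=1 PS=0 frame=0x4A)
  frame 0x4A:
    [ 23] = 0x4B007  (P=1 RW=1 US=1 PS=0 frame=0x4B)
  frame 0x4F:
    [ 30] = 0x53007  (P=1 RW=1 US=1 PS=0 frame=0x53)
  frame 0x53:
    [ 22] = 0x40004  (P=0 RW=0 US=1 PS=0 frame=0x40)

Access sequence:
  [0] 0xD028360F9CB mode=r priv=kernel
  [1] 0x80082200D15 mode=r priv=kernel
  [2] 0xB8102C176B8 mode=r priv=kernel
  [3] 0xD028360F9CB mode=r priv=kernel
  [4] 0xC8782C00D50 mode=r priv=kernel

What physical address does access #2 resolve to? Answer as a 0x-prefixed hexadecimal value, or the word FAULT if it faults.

Trace:
#0 VA=0xD028360F9CB (r,kernel):
  L0 @0x39[26] → 0x3B007  P=1,RW=1,US=1,PS=0
  L1 @0x3B[10] → 0x3C007  P=1,RW=1,US=1,PS=0
  L2 @0x3C[27] → 0x3E007  P=1,RW=1,US=1,PS=0
  L3 @0x3E[15] → 0x40007  P=1,RW=1,US=1,PS=0
  → PA=0x409CB  (4 entries read)
#1 VA=0x80082200D15 (r,kernel):
  L0 @0x39[16] → 0x43007  P=1,RW=1,US=1,PS=0
  L1 @0x43[2] → 0x44007  P=1,RW=1,US=1,PS=0
  L2 @0x44[17] → 0x20000  P=0,RW=0,US=0,PS=0
  → PAGE_NOT_PRESENT  (3 entries read)
#2 VA=0xB8102C176B8 (r,kernel):
  L0 @0x39[23] → 0x47007  P=1,RW=1,US=1,PS=0
  L1 @0x47[4] → 0x49007  P=1,RW=1,US=1,PS=0
  L2 @0x49[22] → 0x4A007  P=1,RW=1,US=1,PS=0
  L3 @0x4A[23] → 0x4B007  P=1,RW=1,US=1,PS=0
  → PA=0x4B6B8  (4 entries read)
#3 VA=0xD028360F9CB (r,kernel):
  TLB hit vpn=0xD028360F → PA=0x409CB
#4 VA=0xC8782C00D50 (r,kernel):
  L0 @0x39[25] → 0x4F007  P=1,RW=1,US=1,PS=0
  L1 @0x4F[30] → 0x53007  P=1,RW=1,US=1,PS=0
  L2 @0x53[22] → 0x40004  P=0,RW=0,US=1,PS=0
  → PAGE_NOT_PRESENT  (3 entries read)

Access #2 PA: 0x4B6B8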